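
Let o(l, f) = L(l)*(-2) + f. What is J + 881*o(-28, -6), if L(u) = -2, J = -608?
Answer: -2370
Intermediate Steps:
o(l, f) = 4 + f (o(l, f) = -2*(-2) + f = 4 + f)
J + 881*o(-28, -6) = -608 + 881*(4 - 6) = -608 + 881*(-2) = -608 - 1762 = -2370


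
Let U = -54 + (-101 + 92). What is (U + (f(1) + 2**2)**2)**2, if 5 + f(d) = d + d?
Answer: 3844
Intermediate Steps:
f(d) = -5 + 2*d (f(d) = -5 + (d + d) = -5 + 2*d)
U = -63 (U = -54 - 9 = -63)
(U + (f(1) + 2**2)**2)**2 = (-63 + ((-5 + 2*1) + 2**2)**2)**2 = (-63 + ((-5 + 2) + 4)**2)**2 = (-63 + (-3 + 4)**2)**2 = (-63 + 1**2)**2 = (-63 + 1)**2 = (-62)**2 = 3844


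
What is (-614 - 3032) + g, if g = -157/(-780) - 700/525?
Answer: -2844763/780 ≈ -3647.1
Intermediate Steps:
g = -883/780 (g = -157*(-1/780) - 700*1/525 = 157/780 - 4/3 = -883/780 ≈ -1.1321)
(-614 - 3032) + g = (-614 - 3032) - 883/780 = -3646 - 883/780 = -2844763/780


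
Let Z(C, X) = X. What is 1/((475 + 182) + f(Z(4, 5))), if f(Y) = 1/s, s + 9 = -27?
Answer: 36/23651 ≈ 0.0015221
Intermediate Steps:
s = -36 (s = -9 - 27 = -36)
f(Y) = -1/36 (f(Y) = 1/(-36) = -1/36)
1/((475 + 182) + f(Z(4, 5))) = 1/((475 + 182) - 1/36) = 1/(657 - 1/36) = 1/(23651/36) = 36/23651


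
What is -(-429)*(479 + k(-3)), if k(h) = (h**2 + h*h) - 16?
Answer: 206349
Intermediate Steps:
k(h) = -16 + 2*h**2 (k(h) = (h**2 + h**2) - 16 = 2*h**2 - 16 = -16 + 2*h**2)
-(-429)*(479 + k(-3)) = -(-429)*(479 + (-16 + 2*(-3)**2)) = -(-429)*(479 + (-16 + 2*9)) = -(-429)*(479 + (-16 + 18)) = -(-429)*(479 + 2) = -(-429)*481 = -1*(-206349) = 206349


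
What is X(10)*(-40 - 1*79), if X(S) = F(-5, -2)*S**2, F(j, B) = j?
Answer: 59500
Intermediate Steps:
X(S) = -5*S**2
X(10)*(-40 - 1*79) = (-5*10**2)*(-40 - 1*79) = (-5*100)*(-40 - 79) = -500*(-119) = 59500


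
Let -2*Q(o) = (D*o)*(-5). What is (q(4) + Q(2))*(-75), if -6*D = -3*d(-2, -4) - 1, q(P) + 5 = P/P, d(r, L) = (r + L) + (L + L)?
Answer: 5725/2 ≈ 2862.5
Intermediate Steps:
d(r, L) = r + 3*L (d(r, L) = (L + r) + 2*L = r + 3*L)
q(P) = -4 (q(P) = -5 + P/P = -5 + 1 = -4)
D = -41/6 (D = -(-3*(-2 + 3*(-4)) - 1)/6 = -(-3*(-2 - 12) - 1)/6 = -(-3*(-14) - 1)/6 = -(42 - 1)/6 = -1/6*41 = -41/6 ≈ -6.8333)
Q(o) = -205*o/12 (Q(o) = -(-41*o/6)*(-5)/2 = -205*o/12)
(q(4) + Q(2))*(-75) = (-4 - 205/12*2)*(-75) = (-4 - 205/6)*(-75) = -229/6*(-75) = 5725/2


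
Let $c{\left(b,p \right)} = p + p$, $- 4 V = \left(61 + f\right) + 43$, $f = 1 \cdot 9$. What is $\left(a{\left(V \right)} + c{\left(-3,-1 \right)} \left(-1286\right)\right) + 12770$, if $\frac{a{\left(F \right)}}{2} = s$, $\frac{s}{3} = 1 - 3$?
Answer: $15330$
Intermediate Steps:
$f = 9$
$V = - \frac{113}{4}$ ($V = - \frac{\left(61 + 9\right) + 43}{4} = - \frac{70 + 43}{4} = \left(- \frac{1}{4}\right) 113 = - \frac{113}{4} \approx -28.25$)
$c{\left(b,p \right)} = 2 p$
$s = -6$ ($s = 3 \left(1 - 3\right) = 3 \left(-2\right) = -6$)
$a{\left(F \right)} = -12$ ($a{\left(F \right)} = 2 \left(-6\right) = -12$)
$\left(a{\left(V \right)} + c{\left(-3,-1 \right)} \left(-1286\right)\right) + 12770 = \left(-12 + 2 \left(-1\right) \left(-1286\right)\right) + 12770 = \left(-12 - -2572\right) + 12770 = \left(-12 + 2572\right) + 12770 = 2560 + 12770 = 15330$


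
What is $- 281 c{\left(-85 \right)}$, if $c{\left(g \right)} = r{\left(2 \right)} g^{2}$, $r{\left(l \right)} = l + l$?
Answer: $-8120900$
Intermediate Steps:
$r{\left(l \right)} = 2 l$
$c{\left(g \right)} = 4 g^{2}$ ($c{\left(g \right)} = 2 \cdot 2 g^{2} = 4 g^{2}$)
$- 281 c{\left(-85 \right)} = - 281 \cdot 4 \left(-85\right)^{2} = - 281 \cdot 4 \cdot 7225 = \left(-281\right) 28900 = -8120900$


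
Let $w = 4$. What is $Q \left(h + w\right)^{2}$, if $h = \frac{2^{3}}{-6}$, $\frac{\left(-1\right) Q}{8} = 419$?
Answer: $- \frac{214528}{9} \approx -23836.0$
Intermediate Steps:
$Q = -3352$ ($Q = \left(-8\right) 419 = -3352$)
$h = - \frac{4}{3}$ ($h = 8 \left(- \frac{1}{6}\right) = - \frac{4}{3} \approx -1.3333$)
$Q \left(h + w\right)^{2} = - 3352 \left(- \frac{4}{3} + 4\right)^{2} = - 3352 \left(\frac{8}{3}\right)^{2} = \left(-3352\right) \frac{64}{9} = - \frac{214528}{9}$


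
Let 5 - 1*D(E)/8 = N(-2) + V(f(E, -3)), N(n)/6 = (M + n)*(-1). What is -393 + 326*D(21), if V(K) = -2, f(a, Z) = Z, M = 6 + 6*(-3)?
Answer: -201209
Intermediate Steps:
M = -12 (M = 6 - 18 = -12)
N(n) = 72 - 6*n (N(n) = 6*((-12 + n)*(-1)) = 6*(12 - n) = 72 - 6*n)
D(E) = -616 (D(E) = 40 - 8*((72 - 6*(-2)) - 2) = 40 - 8*((72 + 12) - 2) = 40 - 8*(84 - 2) = 40 - 8*82 = 40 - 656 = -616)
-393 + 326*D(21) = -393 + 326*(-616) = -393 - 200816 = -201209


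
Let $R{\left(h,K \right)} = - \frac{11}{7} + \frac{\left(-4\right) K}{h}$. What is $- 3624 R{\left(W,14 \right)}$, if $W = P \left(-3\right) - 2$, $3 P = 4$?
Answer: $- \frac{196904}{7} \approx -28129.0$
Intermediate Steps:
$P = \frac{4}{3}$ ($P = \frac{1}{3} \cdot 4 = \frac{4}{3} \approx 1.3333$)
$W = -6$ ($W = \frac{4}{3} \left(-3\right) - 2 = -4 - 2 = -6$)
$R{\left(h,K \right)} = - \frac{11}{7} - \frac{4 K}{h}$ ($R{\left(h,K \right)} = \left(-11\right) \frac{1}{7} - \frac{4 K}{h} = - \frac{11}{7} - \frac{4 K}{h}$)
$- 3624 R{\left(W,14 \right)} = - 3624 \left(- \frac{11}{7} - \frac{56}{-6}\right) = - 3624 \left(- \frac{11}{7} - 56 \left(- \frac{1}{6}\right)\right) = - 3624 \left(- \frac{11}{7} + \frac{28}{3}\right) = \left(-3624\right) \frac{163}{21} = - \frac{196904}{7}$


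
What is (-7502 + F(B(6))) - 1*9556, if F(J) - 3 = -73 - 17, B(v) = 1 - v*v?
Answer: -17145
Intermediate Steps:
B(v) = 1 - v²
F(J) = -87 (F(J) = 3 + (-73 - 17) = 3 - 90 = -87)
(-7502 + F(B(6))) - 1*9556 = (-7502 - 87) - 1*9556 = -7589 - 9556 = -17145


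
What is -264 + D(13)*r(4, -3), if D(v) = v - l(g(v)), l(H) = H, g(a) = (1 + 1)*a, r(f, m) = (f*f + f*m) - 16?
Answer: -108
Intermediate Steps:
r(f, m) = -16 + f² + f*m (r(f, m) = (f² + f*m) - 16 = -16 + f² + f*m)
g(a) = 2*a
D(v) = -v (D(v) = v - 2*v = -v)
-264 + D(13)*r(4, -3) = -264 + (-1*13)*(-16 + 4² + 4*(-3)) = -264 - 13*(-16 + 16 - 12) = -264 - 13*(-12) = -264 + 156 = -108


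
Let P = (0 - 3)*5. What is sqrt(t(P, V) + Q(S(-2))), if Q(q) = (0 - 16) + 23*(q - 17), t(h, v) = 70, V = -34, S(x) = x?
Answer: I*sqrt(383) ≈ 19.57*I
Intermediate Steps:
P = -15 (P = -3*5 = -15)
Q(q) = -407 + 23*q (Q(q) = -16 + 23*(-17 + q) = -16 + (-391 + 23*q) = -407 + 23*q)
sqrt(t(P, V) + Q(S(-2))) = sqrt(70 + (-407 + 23*(-2))) = sqrt(70 + (-407 - 46)) = sqrt(70 - 453) = sqrt(-383) = I*sqrt(383)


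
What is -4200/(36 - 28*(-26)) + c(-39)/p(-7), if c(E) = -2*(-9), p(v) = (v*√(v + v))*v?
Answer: -1050/191 - 9*I*√14/343 ≈ -5.4974 - 0.098178*I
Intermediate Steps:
p(v) = √2*v^(5/2) (p(v) = (v*√(2*v))*v = (v*(√2*√v))*v = (√2*v^(3/2))*v = √2*v^(5/2))
c(E) = 18
-4200/(36 - 28*(-26)) + c(-39)/p(-7) = -4200/(36 - 28*(-26)) + 18/((√2*(-7)^(5/2))) = -4200/(36 + 728) + 18/((√2*(49*I*√7))) = -4200/764 + 18/((49*I*√14)) = -4200*1/764 + 18*(-I*√14/686) = -1050/191 - 9*I*√14/343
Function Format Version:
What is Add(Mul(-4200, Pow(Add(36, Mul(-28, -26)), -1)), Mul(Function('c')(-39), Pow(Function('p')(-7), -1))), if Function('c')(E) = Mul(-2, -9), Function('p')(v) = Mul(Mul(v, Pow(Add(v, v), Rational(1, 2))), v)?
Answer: Add(Rational(-1050, 191), Mul(Rational(-9, 343), I, Pow(14, Rational(1, 2)))) ≈ Add(-5.4974, Mul(-0.098178, I))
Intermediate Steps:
Function('p')(v) = Mul(Pow(2, Rational(1, 2)), Pow(v, Rational(5, 2))) (Function('p')(v) = Mul(Mul(v, Pow(Mul(2, v), Rational(1, 2))), v) = Mul(Mul(v, Mul(Pow(2, Rational(1, 2)), Pow(v, Rational(1, 2)))), v) = Mul(Mul(Pow(2, Rational(1, 2)), Pow(v, Rational(3, 2))), v) = Mul(Pow(2, Rational(1, 2)), Pow(v, Rational(5, 2))))
Function('c')(E) = 18
Add(Mul(-4200, Pow(Add(36, Mul(-28, -26)), -1)), Mul(Function('c')(-39), Pow(Function('p')(-7), -1))) = Add(Mul(-4200, Pow(Add(36, Mul(-28, -26)), -1)), Mul(18, Pow(Mul(Pow(2, Rational(1, 2)), Pow(-7, Rational(5, 2))), -1))) = Add(Mul(-4200, Pow(Add(36, 728), -1)), Mul(18, Pow(Mul(Pow(2, Rational(1, 2)), Mul(49, I, Pow(7, Rational(1, 2)))), -1))) = Add(Mul(-4200, Pow(764, -1)), Mul(18, Pow(Mul(49, I, Pow(14, Rational(1, 2))), -1))) = Add(Mul(-4200, Rational(1, 764)), Mul(18, Mul(Rational(-1, 686), I, Pow(14, Rational(1, 2))))) = Add(Rational(-1050, 191), Mul(Rational(-9, 343), I, Pow(14, Rational(1, 2))))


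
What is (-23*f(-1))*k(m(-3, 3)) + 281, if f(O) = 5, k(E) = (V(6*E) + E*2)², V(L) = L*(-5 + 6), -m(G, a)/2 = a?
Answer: -264679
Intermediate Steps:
m(G, a) = -2*a
V(L) = L (V(L) = L*1 = L)
k(E) = 64*E² (k(E) = (6*E + E*2)² = (6*E + 2*E)² = (8*E)² = 64*E²)
(-23*f(-1))*k(m(-3, 3)) + 281 = (-23*5)*(64*(-2*3)²) + 281 = -7360*(-6)² + 281 = -7360*36 + 281 = -115*2304 + 281 = -264960 + 281 = -264679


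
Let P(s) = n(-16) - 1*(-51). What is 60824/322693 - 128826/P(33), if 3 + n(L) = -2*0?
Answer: -6928054811/2581544 ≈ -2683.7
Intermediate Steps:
n(L) = -3 (n(L) = -3 - 2*0 = -3 + 0 = -3)
P(s) = 48 (P(s) = -3 - 1*(-51) = -3 + 51 = 48)
60824/322693 - 128826/P(33) = 60824/322693 - 128826/48 = 60824*(1/322693) - 128826*1/48 = 60824/322693 - 21471/8 = -6928054811/2581544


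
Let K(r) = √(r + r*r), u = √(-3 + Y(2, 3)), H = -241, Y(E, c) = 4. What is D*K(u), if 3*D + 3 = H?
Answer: -244*√2/3 ≈ -115.02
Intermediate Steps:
D = -244/3 (D = -1 + (⅓)*(-241) = -1 - 241/3 = -244/3 ≈ -81.333)
u = 1 (u = √(-3 + 4) = √1 = 1)
K(r) = √(r + r²)
D*K(u) = -244*√(1 + 1)/3 = -244*√2/3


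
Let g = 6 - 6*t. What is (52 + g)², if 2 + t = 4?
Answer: 2116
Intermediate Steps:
t = 2 (t = -2 + 4 = 2)
g = -6 (g = 6 - 6*2 = 6 - 12 = -6)
(52 + g)² = (52 - 6)² = 46² = 2116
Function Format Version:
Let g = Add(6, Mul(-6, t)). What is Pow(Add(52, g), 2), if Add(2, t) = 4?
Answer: 2116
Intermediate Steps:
t = 2 (t = Add(-2, 4) = 2)
g = -6 (g = Add(6, Mul(-6, 2)) = Add(6, -12) = -6)
Pow(Add(52, g), 2) = Pow(Add(52, -6), 2) = Pow(46, 2) = 2116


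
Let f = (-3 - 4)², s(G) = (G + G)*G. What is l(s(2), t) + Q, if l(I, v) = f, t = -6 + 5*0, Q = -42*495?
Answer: -20741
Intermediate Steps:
Q = -20790
s(G) = 2*G² (s(G) = (2*G)*G = 2*G²)
t = -6 (t = -6 + 0 = -6)
f = 49 (f = (-7)² = 49)
l(I, v) = 49
l(s(2), t) + Q = 49 - 20790 = -20741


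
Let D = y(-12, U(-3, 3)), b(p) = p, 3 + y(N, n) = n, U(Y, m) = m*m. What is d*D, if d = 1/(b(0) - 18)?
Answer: -1/3 ≈ -0.33333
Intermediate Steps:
U(Y, m) = m**2
y(N, n) = -3 + n
D = 6 (D = -3 + 3**2 = -3 + 9 = 6)
d = -1/18 (d = 1/(0 - 18) = 1/(-18) = -1/18 ≈ -0.055556)
d*D = -1/18*6 = -1/3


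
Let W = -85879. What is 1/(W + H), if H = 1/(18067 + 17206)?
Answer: -35273/3029209966 ≈ -1.1644e-5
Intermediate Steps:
H = 1/35273 ≈ 2.8350e-5
1/(W + H) = 1/(-85879 + 1/35273) = 1/(-3029209966/35273) = -35273/3029209966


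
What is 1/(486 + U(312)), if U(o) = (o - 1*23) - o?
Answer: 1/463 ≈ 0.0021598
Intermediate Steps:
U(o) = -23 (U(o) = (o - 23) - o = (-23 + o) - o = -23)
1/(486 + U(312)) = 1/(486 - 23) = 1/463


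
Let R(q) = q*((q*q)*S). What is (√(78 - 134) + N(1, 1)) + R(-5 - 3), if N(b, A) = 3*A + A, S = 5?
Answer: -2556 + 2*I*√14 ≈ -2556.0 + 7.4833*I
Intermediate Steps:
N(b, A) = 4*A
R(q) = 5*q³ (R(q) = q*((q*q)*5) = q*(q²*5) = q*(5*q²) = 5*q³)
(√(78 - 134) + N(1, 1)) + R(-5 - 3) = (√(78 - 134) + 4*1) + 5*(-5 - 3)³ = (√(-56) + 4) + 5*(-8)³ = (2*I*√14 + 4) + 5*(-512) = (4 + 2*I*√14) - 2560 = -2556 + 2*I*√14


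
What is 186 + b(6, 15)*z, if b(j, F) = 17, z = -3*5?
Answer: -69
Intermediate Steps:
z = -15
186 + b(6, 15)*z = 186 + 17*(-15) = 186 - 255 = -69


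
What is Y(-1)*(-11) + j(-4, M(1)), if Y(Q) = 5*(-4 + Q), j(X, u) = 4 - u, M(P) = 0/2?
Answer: 279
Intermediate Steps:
M(P) = 0 (M(P) = 0*(½) = 0)
Y(Q) = -20 + 5*Q
Y(-1)*(-11) + j(-4, M(1)) = (-20 + 5*(-1))*(-11) + (4 - 1*0) = (-20 - 5)*(-11) + (4 + 0) = -25*(-11) + 4 = 275 + 4 = 279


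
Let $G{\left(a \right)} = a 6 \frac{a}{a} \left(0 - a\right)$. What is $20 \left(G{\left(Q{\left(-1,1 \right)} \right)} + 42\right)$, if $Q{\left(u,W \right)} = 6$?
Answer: $-3480$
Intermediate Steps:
$G{\left(a \right)} = - 6 a^{2}$ ($G{\left(a \right)} = a 6 \cdot 1 \left(- a\right) = a 6 \left(- a\right) = 6 a \left(- a\right) = - 6 a^{2}$)
$20 \left(G{\left(Q{\left(-1,1 \right)} \right)} + 42\right) = 20 \left(- 6 \cdot 6^{2} + 42\right) = 20 \left(\left(-6\right) 36 + 42\right) = 20 \left(-216 + 42\right) = 20 \left(-174\right) = -3480$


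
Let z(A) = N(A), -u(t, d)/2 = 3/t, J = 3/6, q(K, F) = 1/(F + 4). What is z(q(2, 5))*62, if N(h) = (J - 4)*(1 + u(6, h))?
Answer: 0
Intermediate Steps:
q(K, F) = 1/(4 + F)
J = ½ (J = 3*(⅙) = ½ ≈ 0.50000)
u(t, d) = -6/t
N(h) = 0 (N(h) = (½ - 4)*(1 - 6/6) = -7*(1 - 6*⅙)/2 = -7*(1 - 1)/2 = -7/2*0 = 0)
z(A) = 0
z(q(2, 5))*62 = 0*62 = 0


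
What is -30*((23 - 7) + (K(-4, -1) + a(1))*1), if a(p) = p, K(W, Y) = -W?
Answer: -630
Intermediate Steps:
-30*((23 - 7) + (K(-4, -1) + a(1))*1) = -30*((23 - 7) + (-1*(-4) + 1)*1) = -30*(16 + (4 + 1)*1) = -30*(16 + 5*1) = -30*(16 + 5) = -30*21 = -630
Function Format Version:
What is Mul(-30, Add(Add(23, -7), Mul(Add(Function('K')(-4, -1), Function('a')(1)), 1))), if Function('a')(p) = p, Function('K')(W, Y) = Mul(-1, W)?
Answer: -630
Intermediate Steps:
Mul(-30, Add(Add(23, -7), Mul(Add(Function('K')(-4, -1), Function('a')(1)), 1))) = Mul(-30, Add(Add(23, -7), Mul(Add(Mul(-1, -4), 1), 1))) = Mul(-30, Add(16, Mul(Add(4, 1), 1))) = Mul(-30, Add(16, Mul(5, 1))) = Mul(-30, Add(16, 5)) = Mul(-30, 21) = -630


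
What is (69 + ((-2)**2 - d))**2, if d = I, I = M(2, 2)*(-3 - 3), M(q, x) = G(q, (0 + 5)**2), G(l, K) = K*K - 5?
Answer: 14386849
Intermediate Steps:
G(l, K) = -5 + K**2 (G(l, K) = K**2 - 5 = -5 + K**2)
M(q, x) = 620 (M(q, x) = -5 + ((0 + 5)**2)**2 = -5 + (5**2)**2 = -5 + 25**2 = -5 + 625 = 620)
I = -3720 (I = 620*(-3 - 3) = 620*(-6) = -3720)
d = -3720
(69 + ((-2)**2 - d))**2 = (69 + ((-2)**2 - 1*(-3720)))**2 = (69 + (4 + 3720))**2 = (69 + 3724)**2 = 3793**2 = 14386849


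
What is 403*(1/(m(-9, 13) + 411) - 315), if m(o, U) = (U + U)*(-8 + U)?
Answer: -68676842/541 ≈ -1.2694e+5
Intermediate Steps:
m(o, U) = 2*U*(-8 + U) (m(o, U) = (2*U)*(-8 + U) = 2*U*(-8 + U))
403*(1/(m(-9, 13) + 411) - 315) = 403*(1/(2*13*(-8 + 13) + 411) - 315) = 403*(1/(2*13*5 + 411) - 315) = 403*(1/(130 + 411) - 315) = 403*(1/541 - 315) = 403*(-170414/541) = -68676842/541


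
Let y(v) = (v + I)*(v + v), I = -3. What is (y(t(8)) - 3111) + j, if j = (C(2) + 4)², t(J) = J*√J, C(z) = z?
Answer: -2051 - 96*√2 ≈ -2186.8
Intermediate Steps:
t(J) = J^(3/2)
j = 36 (j = (2 + 4)² = 6² = 36)
y(v) = 2*v*(-3 + v) (y(v) = (v - 3)*(v + v) = (-3 + v)*(2*v) = 2*v*(-3 + v))
(y(t(8)) - 3111) + j = (2*8^(3/2)*(-3 + 8^(3/2)) - 3111) + 36 = (2*(16*√2)*(-3 + 16*√2) - 3111) + 36 = (32*√2*(-3 + 16*√2) - 3111) + 36 = (-3111 + 32*√2*(-3 + 16*√2)) + 36 = -3075 + 32*√2*(-3 + 16*√2)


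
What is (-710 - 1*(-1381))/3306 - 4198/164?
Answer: -1721068/67773 ≈ -25.395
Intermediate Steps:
(-710 - 1*(-1381))/3306 - 4198/164 = (-710 + 1381)*(1/3306) - 4198*1/164 = 671*(1/3306) - 2099/82 = 671/3306 - 2099/82 = -1721068/67773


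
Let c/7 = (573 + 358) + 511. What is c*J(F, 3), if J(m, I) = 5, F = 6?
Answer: 50470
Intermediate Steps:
c = 10094 (c = 7*((573 + 358) + 511) = 7*(931 + 511) = 7*1442 = 10094)
c*J(F, 3) = 10094*5 = 50470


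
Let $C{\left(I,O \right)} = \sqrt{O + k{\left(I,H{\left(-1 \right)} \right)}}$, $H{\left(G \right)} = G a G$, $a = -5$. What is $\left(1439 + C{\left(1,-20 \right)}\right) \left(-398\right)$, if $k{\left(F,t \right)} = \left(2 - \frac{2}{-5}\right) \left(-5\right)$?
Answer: $-572722 - 1592 i \sqrt{2} \approx -5.7272 \cdot 10^{5} - 2251.4 i$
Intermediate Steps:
$H{\left(G \right)} = - 5 G^{2}$ ($H{\left(G \right)} = G \left(-5\right) G = - 5 G G = - 5 G^{2}$)
$k{\left(F,t \right)} = -12$ ($k{\left(F,t \right)} = \left(2 - - \frac{2}{5}\right) \left(-5\right) = \left(2 + \frac{2}{5}\right) \left(-5\right) = \frac{12}{5} \left(-5\right) = -12$)
$C{\left(I,O \right)} = \sqrt{-12 + O}$ ($C{\left(I,O \right)} = \sqrt{O - 12} = \sqrt{-12 + O}$)
$\left(1439 + C{\left(1,-20 \right)}\right) \left(-398\right) = \left(1439 + \sqrt{-12 - 20}\right) \left(-398\right) = \left(1439 + \sqrt{-32}\right) \left(-398\right) = \left(1439 + 4 i \sqrt{2}\right) \left(-398\right) = -572722 - 1592 i \sqrt{2}$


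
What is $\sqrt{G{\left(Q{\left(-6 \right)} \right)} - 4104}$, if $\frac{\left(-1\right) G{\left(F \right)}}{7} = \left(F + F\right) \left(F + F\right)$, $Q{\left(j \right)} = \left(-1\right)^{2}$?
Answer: $2 i \sqrt{1033} \approx 64.281 i$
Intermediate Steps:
$Q{\left(j \right)} = 1$
$G{\left(F \right)} = - 28 F^{2}$ ($G{\left(F \right)} = - 7 \left(F + F\right) \left(F + F\right) = - 7 \cdot 2 F 2 F = - 7 \cdot 4 F^{2} = - 28 F^{2}$)
$\sqrt{G{\left(Q{\left(-6 \right)} \right)} - 4104} = \sqrt{- 28 \cdot 1^{2} - 4104} = \sqrt{\left(-28\right) 1 - 4104} = \sqrt{-28 - 4104} = \sqrt{-4132} = 2 i \sqrt{1033}$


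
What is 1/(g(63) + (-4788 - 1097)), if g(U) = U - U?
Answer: -1/5885 ≈ -0.00016992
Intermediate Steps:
g(U) = 0
1/(g(63) + (-4788 - 1097)) = 1/(0 + (-4788 - 1097)) = 1/(0 - 5885) = 1/(-5885) = -1/5885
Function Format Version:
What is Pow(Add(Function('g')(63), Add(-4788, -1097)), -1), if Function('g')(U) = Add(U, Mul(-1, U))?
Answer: Rational(-1, 5885) ≈ -0.00016992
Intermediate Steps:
Function('g')(U) = 0
Pow(Add(Function('g')(63), Add(-4788, -1097)), -1) = Pow(Add(0, Add(-4788, -1097)), -1) = Pow(Add(0, -5885), -1) = Pow(-5885, -1) = Rational(-1, 5885)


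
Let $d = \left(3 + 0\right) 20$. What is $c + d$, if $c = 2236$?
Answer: $2296$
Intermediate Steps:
$d = 60$ ($d = 3 \cdot 20 = 60$)
$c + d = 2236 + 60 = 2296$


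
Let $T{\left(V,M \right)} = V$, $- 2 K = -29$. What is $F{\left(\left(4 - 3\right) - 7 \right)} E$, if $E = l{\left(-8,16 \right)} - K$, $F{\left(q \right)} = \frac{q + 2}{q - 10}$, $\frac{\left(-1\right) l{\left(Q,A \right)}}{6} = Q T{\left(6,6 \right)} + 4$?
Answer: $\frac{499}{8} \approx 62.375$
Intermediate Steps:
$K = \frac{29}{2}$ ($K = \left(- \frac{1}{2}\right) \left(-29\right) = \frac{29}{2} \approx 14.5$)
$l{\left(Q,A \right)} = -24 - 36 Q$ ($l{\left(Q,A \right)} = - 6 \left(Q 6 + 4\right) = - 6 \left(6 Q + 4\right) = - 6 \left(4 + 6 Q\right) = -24 - 36 Q$)
$F{\left(q \right)} = \frac{2 + q}{-10 + q}$
$E = \frac{499}{2}$ ($E = \left(-24 - -288\right) - \frac{29}{2} = \left(-24 + 288\right) - \frac{29}{2} = 264 - \frac{29}{2} = \frac{499}{2} \approx 249.5$)
$F{\left(\left(4 - 3\right) - 7 \right)} E = \frac{2 + \left(\left(4 - 3\right) - 7\right)}{-10 + \left(\left(4 - 3\right) - 7\right)} \frac{499}{2} = \frac{2 + \left(1 - 7\right)}{-10 + \left(1 - 7\right)} \frac{499}{2} = \frac{2 - 6}{-10 - 6} \cdot \frac{499}{2} = \frac{1}{-16} \left(-4\right) \frac{499}{2} = \left(- \frac{1}{16}\right) \left(-4\right) \frac{499}{2} = \frac{1}{4} \cdot \frac{499}{2} = \frac{499}{8}$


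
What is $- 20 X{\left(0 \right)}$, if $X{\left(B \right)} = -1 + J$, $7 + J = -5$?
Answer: $260$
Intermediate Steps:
$J = -12$ ($J = -7 - 5 = -12$)
$X{\left(B \right)} = -13$ ($X{\left(B \right)} = -1 - 12 = -13$)
$- 20 X{\left(0 \right)} = \left(-20\right) \left(-13\right) = 260$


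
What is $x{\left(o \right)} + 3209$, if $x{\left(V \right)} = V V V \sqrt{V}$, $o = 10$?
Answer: $3209 + 1000 \sqrt{10} \approx 6371.3$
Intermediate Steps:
$x{\left(V \right)} = V^{\frac{7}{2}}$ ($x{\left(V \right)} = V^{2} V \sqrt{V} = V^{3} \sqrt{V} = V^{\frac{7}{2}}$)
$x{\left(o \right)} + 3209 = 10^{\frac{7}{2}} + 3209 = 1000 \sqrt{10} + 3209 = 3209 + 1000 \sqrt{10}$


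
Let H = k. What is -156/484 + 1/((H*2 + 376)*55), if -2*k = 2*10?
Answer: -69409/215380 ≈ -0.32226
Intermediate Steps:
k = -10 ≈ -10.000
H = -10
-156/484 + 1/((H*2 + 376)*55) = -156/484 + 1/((-10*2 + 376)*55) = -156*1/484 + (1/55)/(-20 + 376) = -39/121 + (1/55)/356 = -39/121 + (1/356)*(1/55) = -39/121 + 1/19580 = -69409/215380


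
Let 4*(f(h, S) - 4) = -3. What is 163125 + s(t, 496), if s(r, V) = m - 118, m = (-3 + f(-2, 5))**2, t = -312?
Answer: 2608113/16 ≈ 1.6301e+5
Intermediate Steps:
f(h, S) = 13/4 (f(h, S) = 4 + (1/4)*(-3) = 4 - 3/4 = 13/4)
m = 1/16 (m = (-3 + 13/4)**2 = (1/4)**2 = 1/16 ≈ 0.062500)
s(r, V) = -1887/16 (s(r, V) = 1/16 - 118 = -1887/16)
163125 + s(t, 496) = 163125 - 1887/16 = 2608113/16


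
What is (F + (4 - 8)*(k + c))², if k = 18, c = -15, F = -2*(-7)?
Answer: 4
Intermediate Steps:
F = 14
(F + (4 - 8)*(k + c))² = (14 + (4 - 8)*(18 - 15))² = (14 - 4*3)² = (14 - 12)² = 2² = 4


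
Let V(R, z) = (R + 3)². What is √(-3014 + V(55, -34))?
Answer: 5*√14 ≈ 18.708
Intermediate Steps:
V(R, z) = (3 + R)²
√(-3014 + V(55, -34)) = √(-3014 + (3 + 55)²) = √(-3014 + 58²) = √(-3014 + 3364) = √350 = 5*√14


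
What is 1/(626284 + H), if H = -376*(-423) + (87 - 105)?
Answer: 1/785314 ≈ 1.2734e-6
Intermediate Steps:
H = 159030 (H = 159048 - 18 = 159030)
1/(626284 + H) = 1/(626284 + 159030) = 1/785314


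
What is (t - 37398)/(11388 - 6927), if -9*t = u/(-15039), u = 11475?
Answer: -187475749/22362993 ≈ -8.3833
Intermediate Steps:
t = 425/5013 (t = -1275/(-15039) = -1275*(-1)/15039 = -1/9*(-425/557) = 425/5013 ≈ 0.084780)
(t - 37398)/(11388 - 6927) = (425/5013 - 37398)/(11388 - 6927) = -187475749/5013/4461 = -187475749/5013*1/4461 = -187475749/22362993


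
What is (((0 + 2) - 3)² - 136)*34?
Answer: -4590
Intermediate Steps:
(((0 + 2) - 3)² - 136)*34 = ((2 - 3)² - 136)*34 = ((-1)² - 136)*34 = (1 - 136)*34 = -135*34 = -4590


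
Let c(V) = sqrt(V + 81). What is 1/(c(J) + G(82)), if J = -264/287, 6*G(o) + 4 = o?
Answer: 3731/25520 - sqrt(6596121)/25520 ≈ 0.045561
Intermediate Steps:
G(o) = -2/3 + o/6
J = -264/287 (J = -264*1/287 = -264/287 ≈ -0.91986)
c(V) = sqrt(81 + V)
1/(c(J) + G(82)) = 1/(sqrt(81 - 264/287) + (-2/3 + (1/6)*82)) = 1/(sqrt(22983/287) + (-2/3 + 41/3)) = 1/(sqrt(6596121)/287 + 13) = 1/(13 + sqrt(6596121)/287)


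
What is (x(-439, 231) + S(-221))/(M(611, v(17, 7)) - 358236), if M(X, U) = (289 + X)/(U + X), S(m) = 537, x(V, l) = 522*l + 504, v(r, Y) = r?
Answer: -6364937/18747609 ≈ -0.33951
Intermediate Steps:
x(V, l) = 504 + 522*l
M(X, U) = (289 + X)/(U + X)
(x(-439, 231) + S(-221))/(M(611, v(17, 7)) - 358236) = ((504 + 522*231) + 537)/((289 + 611)/(17 + 611) - 358236) = ((504 + 120582) + 537)/(900/628 - 358236) = (121086 + 537)/((1/628)*900 - 358236) = 121623/(225/157 - 358236) = 121623/(-56242827/157) = 121623*(-157/56242827) = -6364937/18747609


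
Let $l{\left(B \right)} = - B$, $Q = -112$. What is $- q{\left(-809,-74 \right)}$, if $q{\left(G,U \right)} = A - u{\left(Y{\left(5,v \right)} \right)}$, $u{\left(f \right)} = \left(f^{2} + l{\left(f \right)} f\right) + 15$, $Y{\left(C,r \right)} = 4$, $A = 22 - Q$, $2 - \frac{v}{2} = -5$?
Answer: $-119$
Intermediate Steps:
$v = 14$ ($v = 4 - -10 = 4 + 10 = 14$)
$A = 134$ ($A = 22 - -112 = 22 + 112 = 134$)
$u{\left(f \right)} = 15$ ($u{\left(f \right)} = \left(f^{2} + - f f\right) + 15 = \left(f^{2} - f^{2}\right) + 15 = 0 + 15 = 15$)
$q{\left(G,U \right)} = 119$ ($q{\left(G,U \right)} = 134 - 15 = 119$)
$- q{\left(-809,-74 \right)} = \left(-1\right) 119 = -119$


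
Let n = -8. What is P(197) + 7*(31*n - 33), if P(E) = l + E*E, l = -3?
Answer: 36839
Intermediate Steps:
P(E) = -3 + E² (P(E) = -3 + E*E = -3 + E²)
P(197) + 7*(31*n - 33) = (-3 + 197²) + 7*(31*(-8) - 33) = (-3 + 38809) + 7*(-248 - 33) = 38806 + 7*(-281) = 38806 - 1967 = 36839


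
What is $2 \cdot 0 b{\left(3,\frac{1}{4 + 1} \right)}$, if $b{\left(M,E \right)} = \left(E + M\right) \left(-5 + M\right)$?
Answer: $0$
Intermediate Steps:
$b{\left(M,E \right)} = \left(-5 + M\right) \left(E + M\right)$
$2 \cdot 0 b{\left(3,\frac{1}{4 + 1} \right)} = 2 \cdot 0 \left(3^{2} - \frac{5}{4 + 1} - 15 + \frac{1}{4 + 1} \cdot 3\right) = 0 \left(9 - \frac{5}{5} - 15 + \frac{1}{5} \cdot 3\right) = 0 \left(9 - 1 - 15 + \frac{1}{5} \cdot 3\right) = 0 \left(9 - 1 - 15 + \frac{3}{5}\right) = 0 \left(- \frac{32}{5}\right) = 0$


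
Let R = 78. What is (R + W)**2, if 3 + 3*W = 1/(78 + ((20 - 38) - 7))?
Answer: 149915536/25281 ≈ 5930.0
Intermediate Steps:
W = -158/159 (W = -1 + 1/(3*(78 + ((20 - 38) - 7))) = -1 + 1/(3*(78 + (-18 - 7))) = -1 + 1/(3*(78 - 25)) = -1 + (1/3)/53 = -1 + (1/3)*(1/53) = -1 + 1/159 = -158/159 ≈ -0.99371)
(R + W)**2 = (78 - 158/159)**2 = (12244/159)**2 = 149915536/25281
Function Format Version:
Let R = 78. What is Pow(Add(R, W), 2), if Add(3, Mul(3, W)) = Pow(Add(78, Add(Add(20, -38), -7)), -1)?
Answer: Rational(149915536, 25281) ≈ 5930.0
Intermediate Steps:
W = Rational(-158, 159) (W = Add(-1, Mul(Rational(1, 3), Pow(Add(78, Add(Add(20, -38), -7)), -1))) = Add(-1, Mul(Rational(1, 3), Pow(Add(78, Add(-18, -7)), -1))) = Add(-1, Mul(Rational(1, 3), Pow(Add(78, -25), -1))) = Add(-1, Mul(Rational(1, 3), Pow(53, -1))) = Add(-1, Mul(Rational(1, 3), Rational(1, 53))) = Add(-1, Rational(1, 159)) = Rational(-158, 159) ≈ -0.99371)
Pow(Add(R, W), 2) = Pow(Add(78, Rational(-158, 159)), 2) = Pow(Rational(12244, 159), 2) = Rational(149915536, 25281)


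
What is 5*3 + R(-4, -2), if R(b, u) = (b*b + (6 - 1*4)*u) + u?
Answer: 25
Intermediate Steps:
R(b, u) = b² + 3*u (R(b, u) = (b² + (6 - 4)*u) + u = (b² + 2*u) + u = b² + 3*u)
5*3 + R(-4, -2) = 5*3 + ((-4)² + 3*(-2)) = 15 + (16 - 6) = 15 + 10 = 25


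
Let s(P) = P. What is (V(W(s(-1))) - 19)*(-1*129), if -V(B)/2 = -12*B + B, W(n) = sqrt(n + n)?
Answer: 2451 - 2838*I*sqrt(2) ≈ 2451.0 - 4013.5*I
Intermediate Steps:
W(n) = sqrt(2)*sqrt(n) (W(n) = sqrt(2*n) = sqrt(2)*sqrt(n))
V(B) = 22*B (V(B) = -2*(-12*B + B) = -(-22)*B = 22*B)
(V(W(s(-1))) - 19)*(-1*129) = (22*(sqrt(2)*sqrt(-1)) - 19)*(-1*129) = (22*(sqrt(2)*I) - 19)*(-129) = (22*(I*sqrt(2)) - 19)*(-129) = (22*I*sqrt(2) - 19)*(-129) = (-19 + 22*I*sqrt(2))*(-129) = 2451 - 2838*I*sqrt(2)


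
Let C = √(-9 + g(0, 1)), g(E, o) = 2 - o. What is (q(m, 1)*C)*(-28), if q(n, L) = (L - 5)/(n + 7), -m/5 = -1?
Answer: 56*I*√2/3 ≈ 26.399*I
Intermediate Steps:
m = 5 (m = -5*(-1) = 5)
q(n, L) = (-5 + L)/(7 + n)
C = 2*I*√2 (C = √(-9 + (2 - 1*1)) = √(-9 + (2 - 1)) = √(-9 + 1) = √(-8) = 2*I*√2 ≈ 2.8284*I)
(q(m, 1)*C)*(-28) = (((-5 + 1)/(7 + 5))*(2*I*√2))*(-28) = ((-4/12)*(2*I*√2))*(-28) = (((1/12)*(-4))*(2*I*√2))*(-28) = -2*I*√2/3*(-28) = 56*I*√2/3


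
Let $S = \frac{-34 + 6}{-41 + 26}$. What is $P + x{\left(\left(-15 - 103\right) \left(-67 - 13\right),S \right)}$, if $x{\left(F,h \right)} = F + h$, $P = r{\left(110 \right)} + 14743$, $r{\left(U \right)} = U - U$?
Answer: $\frac{362773}{15} \approx 24185.0$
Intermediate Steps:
$r{\left(U \right)} = 0$
$S = \frac{28}{15}$ ($S = - \frac{28}{-15} = \left(-28\right) \left(- \frac{1}{15}\right) = \frac{28}{15} \approx 1.8667$)
$P = 14743$ ($P = 0 + 14743 = 14743$)
$P + x{\left(\left(-15 - 103\right) \left(-67 - 13\right),S \right)} = 14743 + \left(\left(-15 - 103\right) \left(-67 - 13\right) + \frac{28}{15}\right) = 14743 + \left(\left(-118\right) \left(-80\right) + \frac{28}{15}\right) = 14743 + \left(9440 + \frac{28}{15}\right) = 14743 + \frac{141628}{15} = \frac{362773}{15}$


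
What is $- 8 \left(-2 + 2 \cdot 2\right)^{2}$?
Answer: $-32$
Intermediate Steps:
$- 8 \left(-2 + 2 \cdot 2\right)^{2} = - 8 \left(-2 + 4\right)^{2} = - 8 \cdot 2^{2} = \left(-8\right) 4 = -32$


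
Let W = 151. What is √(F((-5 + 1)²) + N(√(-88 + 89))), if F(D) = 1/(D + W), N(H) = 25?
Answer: 12*√4843/167 ≈ 5.0006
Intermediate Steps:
F(D) = 1/(151 + D) (F(D) = 1/(D + 151) = 1/(151 + D))
√(F((-5 + 1)²) + N(√(-88 + 89))) = √(1/(151 + (-5 + 1)²) + 25) = √(1/(151 + (-4)²) + 25) = √(1/(151 + 16) + 25) = √(1/167 + 25) = √(4176/167) = 12*√4843/167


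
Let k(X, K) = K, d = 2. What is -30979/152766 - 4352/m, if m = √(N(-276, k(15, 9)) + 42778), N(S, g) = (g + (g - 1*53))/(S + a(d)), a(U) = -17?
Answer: -30979/152766 - 4352*√3672458777/12533989 ≈ -21.244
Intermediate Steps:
N(S, g) = (-53 + 2*g)/(-17 + S) (N(S, g) = (g + (g - 1*53))/(S - 17) = (g + (g - 53))/(-17 + S) = (g + (-53 + g))/(-17 + S) = (-53 + 2*g)/(-17 + S))
m = √3672458777/293 (m = √((-53 + 2*9)/(-17 - 276) + 42778) = √((-53 + 18)/(-293) + 42778) = √(-1/293*(-35) + 42778) = √(35/293 + 42778) = √(12533989/293) = √3672458777/293 ≈ 206.83)
-30979/152766 - 4352/m = -30979/152766 - 4352*√3672458777/12533989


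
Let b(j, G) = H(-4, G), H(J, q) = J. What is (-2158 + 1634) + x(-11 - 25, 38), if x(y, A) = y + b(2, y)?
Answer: -564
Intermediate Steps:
b(j, G) = -4
x(y, A) = -4 + y (x(y, A) = y - 4 = -4 + y)
(-2158 + 1634) + x(-11 - 25, 38) = (-2158 + 1634) + (-4 + (-11 - 25)) = -524 + (-4 - 36) = -524 - 40 = -564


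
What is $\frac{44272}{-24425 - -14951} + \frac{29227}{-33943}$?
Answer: $- \frac{889810547}{160787991} \approx -5.5341$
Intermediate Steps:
$\frac{44272}{-24425 - -14951} + \frac{29227}{-33943} = \frac{44272}{-24425 + 14951} + 29227 \left(- \frac{1}{33943}\right) = \frac{44272}{-9474} - \frac{29227}{33943} = 44272 \left(- \frac{1}{9474}\right) - \frac{29227}{33943} = - \frac{22136}{4737} - \frac{29227}{33943} = - \frac{889810547}{160787991}$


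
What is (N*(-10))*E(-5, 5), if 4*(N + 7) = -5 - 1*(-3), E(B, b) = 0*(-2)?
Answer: 0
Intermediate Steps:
E(B, b) = 0
N = -15/2 (N = -7 + (-5 - 1*(-3))/4 = -7 + (-5 + 3)/4 = -7 + (1/4)*(-2) = -7 - 1/2 = -15/2 ≈ -7.5000)
(N*(-10))*E(-5, 5) = -15/2*(-10)*0 = 75*0 = 0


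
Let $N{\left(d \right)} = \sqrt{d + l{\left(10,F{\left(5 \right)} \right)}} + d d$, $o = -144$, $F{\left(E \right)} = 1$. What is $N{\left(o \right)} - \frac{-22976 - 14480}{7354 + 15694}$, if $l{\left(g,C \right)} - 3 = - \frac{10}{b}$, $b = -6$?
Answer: $\frac{59745098}{2881} + \frac{i \sqrt{1254}}{3} \approx 20738.0 + 11.804 i$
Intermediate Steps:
$l{\left(g,C \right)} = \frac{14}{3}$ ($l{\left(g,C \right)} = 3 - \frac{10}{-6} = 3 - - \frac{5}{3} = 3 + \frac{5}{3} = \frac{14}{3}$)
$N{\left(d \right)} = d^{2} + \sqrt{\frac{14}{3} + d}$ ($N{\left(d \right)} = \sqrt{d + \frac{14}{3}} + d d = \sqrt{\frac{14}{3} + d} + d^{2} = d^{2} + \sqrt{\frac{14}{3} + d}$)
$N{\left(o \right)} - \frac{-22976 - 14480}{7354 + 15694} = \left(\left(-144\right)^{2} + \frac{\sqrt{42 + 9 \left(-144\right)}}{3}\right) - \frac{-22976 - 14480}{7354 + 15694} = \left(20736 + \frac{\sqrt{42 - 1296}}{3}\right) - - \frac{37456}{23048} = \left(20736 + \frac{\sqrt{-1254}}{3}\right) - \left(-37456\right) \frac{1}{23048} = \left(20736 + \frac{i \sqrt{1254}}{3}\right) - - \frac{4682}{2881} = \left(20736 + \frac{i \sqrt{1254}}{3}\right) + \frac{4682}{2881} = \frac{59745098}{2881} + \frac{i \sqrt{1254}}{3}$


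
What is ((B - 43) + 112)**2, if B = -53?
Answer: 256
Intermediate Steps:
((B - 43) + 112)**2 = ((-53 - 43) + 112)**2 = (-96 + 112)**2 = 16**2 = 256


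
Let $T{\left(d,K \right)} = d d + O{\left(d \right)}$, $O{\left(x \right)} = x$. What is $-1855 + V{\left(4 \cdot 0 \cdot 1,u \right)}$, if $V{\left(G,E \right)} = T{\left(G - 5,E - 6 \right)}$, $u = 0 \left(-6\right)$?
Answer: $-1835$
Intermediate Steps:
$u = 0$
$T{\left(d,K \right)} = d + d^{2}$ ($T{\left(d,K \right)} = d d + d = d^{2} + d = d + d^{2}$)
$V{\left(G,E \right)} = \left(-5 + G\right) \left(-4 + G\right)$ ($V{\left(G,E \right)} = \left(G - 5\right) \left(1 + \left(G - 5\right)\right) = \left(-5 + G\right) \left(1 + \left(-5 + G\right)\right) = \left(-5 + G\right) \left(-4 + G\right)$)
$-1855 + V{\left(4 \cdot 0 \cdot 1,u \right)} = -1855 + \left(-5 + 4 \cdot 0 \cdot 1 + \left(-5 + 4 \cdot 0 \cdot 1\right)^{2}\right) = -1855 + \left(-5 + 0 \cdot 1 + \left(-5 + 0 \cdot 1\right)^{2}\right) = -1855 + \left(-5 + 0 + \left(-5 + 0\right)^{2}\right) = -1855 + \left(-5 + 0 + \left(-5\right)^{2}\right) = -1855 + \left(-5 + 0 + 25\right) = -1855 + 20 = -1835$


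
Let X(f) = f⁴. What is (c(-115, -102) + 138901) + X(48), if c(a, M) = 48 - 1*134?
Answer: 5447231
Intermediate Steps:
c(a, M) = -86 (c(a, M) = 48 - 134 = -86)
(c(-115, -102) + 138901) + X(48) = (-86 + 138901) + 48⁴ = 138815 + 5308416 = 5447231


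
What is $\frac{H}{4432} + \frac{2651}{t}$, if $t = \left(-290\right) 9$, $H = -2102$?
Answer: $- \frac{4308863}{2891880} \approx -1.49$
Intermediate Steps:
$t = -2610$
$\frac{H}{4432} + \frac{2651}{t} = - \frac{2102}{4432} + \frac{2651}{-2610} = \left(-2102\right) \frac{1}{4432} + 2651 \left(- \frac{1}{2610}\right) = - \frac{1051}{2216} - \frac{2651}{2610} = - \frac{4308863}{2891880}$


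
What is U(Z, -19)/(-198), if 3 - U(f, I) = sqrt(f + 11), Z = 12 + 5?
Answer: -1/66 + sqrt(7)/99 ≈ 0.011573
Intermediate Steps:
Z = 17
U(f, I) = 3 - sqrt(11 + f) (U(f, I) = 3 - sqrt(f + 11) = 3 - sqrt(11 + f))
U(Z, -19)/(-198) = (3 - sqrt(11 + 17))/(-198) = (3 - sqrt(28))*(-1/198) = (3 - 2*sqrt(7))*(-1/198) = -1/66 + sqrt(7)/99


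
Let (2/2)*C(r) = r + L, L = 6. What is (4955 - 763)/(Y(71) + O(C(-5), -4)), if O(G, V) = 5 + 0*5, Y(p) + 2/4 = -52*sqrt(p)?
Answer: -75456/767855 - 871936*sqrt(71)/767855 ≈ -9.6666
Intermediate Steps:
Y(p) = -1/2 - 52*sqrt(p)
C(r) = 6 + r (C(r) = r + 6 = 6 + r)
O(G, V) = 5 (O(G, V) = 5 + 0 = 5)
(4955 - 763)/(Y(71) + O(C(-5), -4)) = (4955 - 763)/((-1/2 - 52*sqrt(71)) + 5) = 4192/(9/2 - 52*sqrt(71))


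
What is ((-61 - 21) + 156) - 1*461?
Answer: -387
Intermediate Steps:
((-61 - 21) + 156) - 1*461 = (-82 + 156) - 461 = 74 - 461 = -387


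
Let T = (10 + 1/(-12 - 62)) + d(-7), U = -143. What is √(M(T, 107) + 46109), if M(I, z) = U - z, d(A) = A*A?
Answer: 11*√379 ≈ 214.15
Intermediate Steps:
d(A) = A²
T = 4365/74 (T = (10 + 1/(-12 - 62)) + (-7)² = (10 + 1/(-74)) + 49 = (10 - 1/74) + 49 = 739/74 + 49 = 4365/74 ≈ 58.987)
M(I, z) = -143 - z
√(M(T, 107) + 46109) = √((-143 - 1*107) + 46109) = √((-143 - 107) + 46109) = √(-250 + 46109) = √45859 = 11*√379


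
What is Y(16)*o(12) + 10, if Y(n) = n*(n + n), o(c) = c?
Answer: 6154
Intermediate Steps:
Y(n) = 2*n² (Y(n) = n*(2*n) = 2*n²)
Y(16)*o(12) + 10 = (2*16²)*12 + 10 = (2*256)*12 + 10 = 512*12 + 10 = 6144 + 10 = 6154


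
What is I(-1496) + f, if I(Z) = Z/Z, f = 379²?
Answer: 143642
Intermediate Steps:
f = 143641
I(Z) = 1
I(-1496) + f = 1 + 143641 = 143642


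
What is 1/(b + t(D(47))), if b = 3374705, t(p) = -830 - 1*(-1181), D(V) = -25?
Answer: 1/3375056 ≈ 2.9629e-7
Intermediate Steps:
t(p) = 351 (t(p) = -830 + 1181 = 351)
1/(b + t(D(47))) = 1/(3374705 + 351) = 1/3375056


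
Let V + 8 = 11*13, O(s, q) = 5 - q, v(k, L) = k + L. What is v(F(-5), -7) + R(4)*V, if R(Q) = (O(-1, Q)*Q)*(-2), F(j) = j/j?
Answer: -1086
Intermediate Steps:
F(j) = 1
v(k, L) = L + k
R(Q) = -2*Q*(5 - Q) (R(Q) = ((5 - Q)*Q)*(-2) = (Q*(5 - Q))*(-2) = -2*Q*(5 - Q))
V = 135 (V = -8 + 11*13 = -8 + 143 = 135)
v(F(-5), -7) + R(4)*V = (-7 + 1) + (2*4*(-5 + 4))*135 = -6 + (2*4*(-1))*135 = -6 - 8*135 = -6 - 1080 = -1086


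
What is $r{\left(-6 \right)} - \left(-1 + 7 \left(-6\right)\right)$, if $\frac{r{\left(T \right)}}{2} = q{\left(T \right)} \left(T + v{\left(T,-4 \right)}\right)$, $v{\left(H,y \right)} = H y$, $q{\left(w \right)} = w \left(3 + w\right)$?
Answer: $691$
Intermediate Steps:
$r{\left(T \right)} = - 6 T^{2} \left(3 + T\right)$ ($r{\left(T \right)} = 2 T \left(3 + T\right) \left(T + T \left(-4\right)\right) = 2 T \left(3 + T\right) \left(T - 4 T\right) = 2 T \left(3 + T\right) \left(- 3 T\right) = 2 \left(- 3 T^{2} \left(3 + T\right)\right) = - 6 T^{2} \left(3 + T\right)$)
$r{\left(-6 \right)} - \left(-1 + 7 \left(-6\right)\right) = 6 \left(-6\right)^{2} \left(-3 - -6\right) - \left(-1 + 7 \left(-6\right)\right) = 6 \cdot 36 \left(-3 + 6\right) - \left(-1 - 42\right) = 6 \cdot 36 \cdot 3 - -43 = 648 + 43 = 691$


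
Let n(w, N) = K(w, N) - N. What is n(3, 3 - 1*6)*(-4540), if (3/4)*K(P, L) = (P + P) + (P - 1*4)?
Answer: -131660/3 ≈ -43887.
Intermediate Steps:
K(P, L) = -16/3 + 4*P (K(P, L) = 4*((P + P) + (P - 1*4))/3 = 4*(2*P + (P - 4))/3 = 4*(2*P + (-4 + P))/3 = 4*(-4 + 3*P)/3 = -16/3 + 4*P)
n(w, N) = -16/3 - N + 4*w (n(w, N) = (-16/3 + 4*w) - N = -16/3 - N + 4*w)
n(3, 3 - 1*6)*(-4540) = (-16/3 - (3 - 1*6) + 4*3)*(-4540) = (-16/3 - (3 - 6) + 12)*(-4540) = (-16/3 - 1*(-3) + 12)*(-4540) = (-16/3 + 3 + 12)*(-4540) = (29/3)*(-4540) = -131660/3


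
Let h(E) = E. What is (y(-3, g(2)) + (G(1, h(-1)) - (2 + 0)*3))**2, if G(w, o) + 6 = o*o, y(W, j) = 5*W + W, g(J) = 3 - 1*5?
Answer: 841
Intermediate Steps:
g(J) = -2 (g(J) = 3 - 5 = -2)
y(W, j) = 6*W
G(w, o) = -6 + o**2 (G(w, o) = -6 + o*o = -6 + o**2)
(y(-3, g(2)) + (G(1, h(-1)) - (2 + 0)*3))**2 = (6*(-3) + ((-6 + (-1)**2) - (2 + 0)*3))**2 = (-18 + ((-6 + 1) - 2*3))**2 = (-18 + (-5 - 1*6))**2 = (-18 + (-5 - 6))**2 = (-18 - 11)**2 = (-29)**2 = 841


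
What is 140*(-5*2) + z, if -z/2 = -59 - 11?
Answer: -1260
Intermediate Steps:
z = 140 (z = -2*(-59 - 11) = -2*(-70) = 140)
140*(-5*2) + z = 140*(-5*2) + 140 = 140*(-10) + 140 = -1400 + 140 = -1260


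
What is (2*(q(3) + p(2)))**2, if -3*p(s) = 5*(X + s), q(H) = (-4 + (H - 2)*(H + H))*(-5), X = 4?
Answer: 1600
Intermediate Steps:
q(H) = 20 - 10*H*(-2 + H) (q(H) = (-4 + (-2 + H)*(2*H))*(-5) = (-4 + 2*H*(-2 + H))*(-5) = 20 - 10*H*(-2 + H))
p(s) = -20/3 - 5*s/3 (p(s) = -5*(4 + s)/3 = -(20 + 5*s)/3 = -20/3 - 5*s/3)
(2*(q(3) + p(2)))**2 = (2*((20 - 10*3**2 + 20*3) + (-20/3 - 5/3*2)))**2 = (2*((20 - 10*9 + 60) + (-20/3 - 10/3)))**2 = (2*((20 - 90 + 60) - 10))**2 = (2*(-10 - 10))**2 = (2*(-20))**2 = (-40)**2 = 1600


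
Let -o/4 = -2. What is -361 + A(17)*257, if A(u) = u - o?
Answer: 1952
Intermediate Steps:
o = 8 (o = -4*(-2) = 8)
A(u) = -8 + u (A(u) = u - 1*8 = u - 8 = -8 + u)
-361 + A(17)*257 = -361 + (-8 + 17)*257 = -361 + 9*257 = -361 + 2313 = 1952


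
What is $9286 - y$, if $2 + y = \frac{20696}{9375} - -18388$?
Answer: $- \frac{85333196}{9375} \approx -9102.2$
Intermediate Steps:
$y = \frac{172389446}{9375}$ ($y = -2 + \left(\frac{20696}{9375} - -18388\right) = -2 + \left(20696 \cdot \frac{1}{9375} + 18388\right) = -2 + \left(\frac{20696}{9375} + 18388\right) = -2 + \frac{172408196}{9375} = \frac{172389446}{9375} \approx 18388.0$)
$9286 - y = 9286 - \frac{172389446}{9375} = - \frac{85333196}{9375}$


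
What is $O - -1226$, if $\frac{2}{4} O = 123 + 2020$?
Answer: $5512$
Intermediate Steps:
$O = 4286$ ($O = 2 \left(123 + 2020\right) = 2 \cdot 2143 = 4286$)
$O - -1226 = 4286 - -1226 = 4286 + 1226 = 5512$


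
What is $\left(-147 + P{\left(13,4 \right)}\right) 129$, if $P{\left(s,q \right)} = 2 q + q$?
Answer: $-17415$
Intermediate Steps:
$P{\left(s,q \right)} = 3 q$
$\left(-147 + P{\left(13,4 \right)}\right) 129 = \left(-147 + 3 \cdot 4\right) 129 = \left(-147 + 12\right) 129 = \left(-135\right) 129 = -17415$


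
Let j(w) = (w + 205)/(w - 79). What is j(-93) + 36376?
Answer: 1564140/43 ≈ 36375.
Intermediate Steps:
j(w) = (205 + w)/(-79 + w)
j(-93) + 36376 = (205 - 93)/(-79 - 93) + 36376 = 112/(-172) + 36376 = -1/172*112 + 36376 = -28/43 + 36376 = 1564140/43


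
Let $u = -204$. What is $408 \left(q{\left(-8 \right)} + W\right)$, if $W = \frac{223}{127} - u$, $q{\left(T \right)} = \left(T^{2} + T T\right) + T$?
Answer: $\frac{16879368}{127} \approx 1.3291 \cdot 10^{5}$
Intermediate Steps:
$q{\left(T \right)} = T + 2 T^{2}$ ($q{\left(T \right)} = \left(T^{2} + T^{2}\right) + T = 2 T^{2} + T = T + 2 T^{2}$)
$W = \frac{26131}{127}$ ($W = \frac{223}{127} - -204 = 223 \cdot \frac{1}{127} + 204 = \frac{223}{127} + 204 = \frac{26131}{127} \approx 205.76$)
$408 \left(q{\left(-8 \right)} + W\right) = 408 \left(- 8 \left(1 + 2 \left(-8\right)\right) + \frac{26131}{127}\right) = 408 \left(- 8 \left(1 - 16\right) + \frac{26131}{127}\right) = 408 \left(\left(-8\right) \left(-15\right) + \frac{26131}{127}\right) = 408 \left(120 + \frac{26131}{127}\right) = 408 \cdot \frac{41371}{127} = \frac{16879368}{127}$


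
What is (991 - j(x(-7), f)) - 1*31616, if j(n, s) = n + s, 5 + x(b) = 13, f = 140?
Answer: -30773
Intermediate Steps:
x(b) = 8 (x(b) = -5 + 13 = 8)
(991 - j(x(-7), f)) - 1*31616 = (991 - (8 + 140)) - 1*31616 = (991 - 1*148) - 31616 = (991 - 148) - 31616 = 843 - 31616 = -30773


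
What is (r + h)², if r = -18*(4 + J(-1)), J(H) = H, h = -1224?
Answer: 1633284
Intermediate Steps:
r = -54 (r = -18*(4 - 1) = -18*3 = -54)
(r + h)² = (-54 - 1224)² = (-1278)² = 1633284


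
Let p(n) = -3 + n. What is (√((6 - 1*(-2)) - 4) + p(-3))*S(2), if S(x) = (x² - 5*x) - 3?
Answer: 36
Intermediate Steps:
S(x) = -3 + x² - 5*x
(√((6 - 1*(-2)) - 4) + p(-3))*S(2) = (√((6 - 1*(-2)) - 4) + (-3 - 3))*(-3 + 2² - 5*2) = (√((6 + 2) - 4) - 6)*(-3 + 4 - 10) = (√(8 - 4) - 6)*(-9) = (√4 - 6)*(-9) = (2 - 6)*(-9) = -4*(-9) = 36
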